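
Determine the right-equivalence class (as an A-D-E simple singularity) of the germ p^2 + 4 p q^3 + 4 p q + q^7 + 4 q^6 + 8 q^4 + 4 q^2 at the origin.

A6

The Hessian of f at 0 is [[2, 4], [4, 8]] with rank 1, so corank 1. A Groebner basis of the Jacobian ideal J(f) in C{p,q} is {p/2 + q^3 + q, p^2 + 4*p*q + 4*q^2}; counting standard monomials gives mu = 6. Corank 1: A-series; mu = 6 gives A_6.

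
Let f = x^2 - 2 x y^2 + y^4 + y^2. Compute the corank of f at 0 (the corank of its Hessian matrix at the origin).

0

Hessian at 0 has rank 2.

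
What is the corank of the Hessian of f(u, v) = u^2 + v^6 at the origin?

Hessian at 0 has rank 1.

1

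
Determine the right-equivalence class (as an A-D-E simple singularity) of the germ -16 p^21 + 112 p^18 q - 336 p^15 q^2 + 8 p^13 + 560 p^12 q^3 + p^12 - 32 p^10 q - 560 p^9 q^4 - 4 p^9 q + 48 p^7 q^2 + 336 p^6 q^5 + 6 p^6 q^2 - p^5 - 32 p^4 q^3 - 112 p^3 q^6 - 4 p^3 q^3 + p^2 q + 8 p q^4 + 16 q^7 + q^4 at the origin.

D5

The Hessian of f at 0 is [[0, 0], [0, 0]] with rank 0, so corank 2. A Groebner basis of the Jacobian ideal J(f) in C{p,q} is {p^3, p^2/4 + q^3, p*q}; counting standard monomials gives mu = 5. Corank 2; j^3 = p^2*q has shape L^2 M (L != M), so D-series; mu = 5 gives D_5.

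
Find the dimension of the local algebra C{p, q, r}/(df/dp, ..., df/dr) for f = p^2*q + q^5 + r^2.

6

The Hessian of f at 0 has rank 1. Corank 2; j^3 = p^2*q has shape L^2 M (L != M), so D-series; mu = 6 gives D_6.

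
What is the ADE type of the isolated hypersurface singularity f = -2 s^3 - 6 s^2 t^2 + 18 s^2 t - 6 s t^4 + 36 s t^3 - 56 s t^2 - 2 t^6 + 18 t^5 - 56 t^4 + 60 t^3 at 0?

The Hessian of f at 0 has rank 0. Corank 2; j^3 = -2*(s - 3*t)*(s^2 - 6*s*t + 10*t^2) splits into three distinct lines over C (the quadratic factor has nonzero discriminant), so D_4.

D4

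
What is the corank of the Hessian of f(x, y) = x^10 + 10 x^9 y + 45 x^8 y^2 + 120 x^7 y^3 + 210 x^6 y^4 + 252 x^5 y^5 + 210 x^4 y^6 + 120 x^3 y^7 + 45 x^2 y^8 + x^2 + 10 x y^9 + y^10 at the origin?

1

The Hessian at 0 is [[2, 0], [0, 0]] of rank 1; hence corank 1.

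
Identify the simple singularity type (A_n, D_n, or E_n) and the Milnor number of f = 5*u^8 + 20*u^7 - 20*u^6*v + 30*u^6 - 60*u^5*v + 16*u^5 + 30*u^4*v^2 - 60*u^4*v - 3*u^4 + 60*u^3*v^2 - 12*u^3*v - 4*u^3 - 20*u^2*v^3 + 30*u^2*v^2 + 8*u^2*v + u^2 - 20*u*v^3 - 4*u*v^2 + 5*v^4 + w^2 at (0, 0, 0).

The Hessian of f at 0 is [[2, 0, 0], [0, 0, 0], [0, 0, 2]] with rank 2, so corank 1. A Groebner basis of the Jacobian ideal J(f) in C{u,v,w} is {u^2, u*v, -u/2 + v^2, w}; counting standard monomials gives mu = 3. Corank 1: A-series; mu = 3 gives A_3.

Type A_3, Milnor number mu = 3.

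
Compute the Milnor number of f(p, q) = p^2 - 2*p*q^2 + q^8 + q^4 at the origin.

7

The Hessian of f at 0 is [[2, 0], [0, 0]] with rank 1, so corank 1. A Groebner basis of the Jacobian ideal J(f) in C{p,q} is {p^4, p^3*q, -p + q^2}; counting standard monomials gives mu = 7. Corank 1: A-series; mu = 7 gives A_7.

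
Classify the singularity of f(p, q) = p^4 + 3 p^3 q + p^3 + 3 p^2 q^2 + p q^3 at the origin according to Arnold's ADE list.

E_7

The Hessian of f at 0 is [[0, 0], [0, 0]] with rank 0, so corank 2. A Groebner basis of the Jacobian ideal J(f) in C{p,q} is {3*p^2 + q^4 + q^3, p^3, p^2*q - p^2 - q^3/3, 2*p^2 + p*q^2 + 2*q^3/3}; counting standard monomials gives mu = 7. Corank 2; j^3 = p^3 is a perfect cube, so E-series; the 4-jet and mu = 7 give E_7.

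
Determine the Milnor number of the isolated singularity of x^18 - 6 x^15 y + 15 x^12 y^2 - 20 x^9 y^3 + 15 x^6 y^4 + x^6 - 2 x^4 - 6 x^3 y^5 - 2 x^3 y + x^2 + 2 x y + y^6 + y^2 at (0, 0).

5

The Hessian of f at 0 is [[2, 2], [2, 2]] with rank 1, so corank 1. A Groebner basis of the Jacobian ideal J(f) in C{x,y} is {x*y^2 - x - y, x + y^3 + y, x^2 + 2*x*y + y^2}; counting standard monomials gives mu = 5. Corank 1: A-series; mu = 5 gives A_5.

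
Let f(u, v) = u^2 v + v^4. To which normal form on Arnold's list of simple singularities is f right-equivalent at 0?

The Hessian of f at 0 is [[0, 0], [0, 0]] with rank 0, so corank 2. A Groebner basis of the Jacobian ideal J(f) in C{u,v} is {u^3, u^2/4 + v^3, u*v}; counting standard monomials gives mu = 5. Corank 2; j^3 = u^2*v has shape L^2 M (L != M), so D-series; mu = 5 gives D_5.

D_5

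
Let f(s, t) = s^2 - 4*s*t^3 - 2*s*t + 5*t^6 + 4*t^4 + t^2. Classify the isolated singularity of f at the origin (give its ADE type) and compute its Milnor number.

Type A5, Milnor number mu = 5.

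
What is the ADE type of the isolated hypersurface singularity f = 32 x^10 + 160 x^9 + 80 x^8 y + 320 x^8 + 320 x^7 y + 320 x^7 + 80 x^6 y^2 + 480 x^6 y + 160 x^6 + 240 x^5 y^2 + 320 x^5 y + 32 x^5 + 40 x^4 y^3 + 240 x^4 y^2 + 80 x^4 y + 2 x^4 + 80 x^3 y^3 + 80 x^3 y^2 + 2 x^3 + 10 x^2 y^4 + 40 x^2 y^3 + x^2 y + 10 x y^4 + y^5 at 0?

The Hessian of f at 0 has rank 0. Corank 2; j^3 = x^2*(2*x + y) has shape L^2 M (L != M), so D-series; mu = 6 gives D_6.

D_{6}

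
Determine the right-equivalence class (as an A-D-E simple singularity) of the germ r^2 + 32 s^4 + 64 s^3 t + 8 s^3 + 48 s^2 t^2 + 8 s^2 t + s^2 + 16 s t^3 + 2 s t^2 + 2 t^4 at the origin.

A3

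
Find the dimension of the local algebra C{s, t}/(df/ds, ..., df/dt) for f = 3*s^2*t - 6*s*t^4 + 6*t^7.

8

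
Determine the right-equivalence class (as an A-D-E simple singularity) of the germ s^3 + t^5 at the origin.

E8

The Hessian of f at 0 has rank 0. Corank 2; j^3 = s^3 is a perfect cube, so E-series; the 5-jet and mu = 8 give E_8.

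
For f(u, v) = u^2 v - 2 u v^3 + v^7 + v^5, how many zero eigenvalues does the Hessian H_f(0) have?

Hessian at 0 has rank 0.

2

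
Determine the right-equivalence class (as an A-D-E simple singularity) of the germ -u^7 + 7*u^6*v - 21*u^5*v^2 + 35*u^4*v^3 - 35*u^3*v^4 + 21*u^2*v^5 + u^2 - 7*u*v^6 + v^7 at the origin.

The Hessian of f at 0 has rank 1. Corank 1: A-series; mu = 6 gives A_6.

A_{6}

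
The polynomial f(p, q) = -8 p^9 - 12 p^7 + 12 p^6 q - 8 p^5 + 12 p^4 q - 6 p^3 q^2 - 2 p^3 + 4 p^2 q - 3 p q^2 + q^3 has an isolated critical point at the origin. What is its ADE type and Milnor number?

Type D4, Milnor number mu = 4.

The Hessian of f at 0 has rank 0. Corank 2; j^3 = -(p - q)*(2*p^2 - 2*p*q + q^2) splits into three distinct lines over C (the quadratic factor has nonzero discriminant), so D_4.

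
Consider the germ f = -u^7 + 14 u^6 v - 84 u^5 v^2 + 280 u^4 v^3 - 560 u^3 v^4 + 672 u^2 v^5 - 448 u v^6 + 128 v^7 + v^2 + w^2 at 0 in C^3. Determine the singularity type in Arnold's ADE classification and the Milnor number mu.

Type A6, Milnor number mu = 6.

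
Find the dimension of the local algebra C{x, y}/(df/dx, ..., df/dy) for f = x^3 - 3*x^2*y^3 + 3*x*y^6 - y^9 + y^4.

The Hessian of f at 0 is [[0, 0], [0, 0]] with rank 0, so corank 2. A Groebner basis of the Jacobian ideal J(f) in C{x,y} is {y^3, x^2}; counting standard monomials gives mu = 6. Corank 2; j^3 = x^3 is a perfect cube, so E-series; the 4-jet and mu = 6 give E_6.

6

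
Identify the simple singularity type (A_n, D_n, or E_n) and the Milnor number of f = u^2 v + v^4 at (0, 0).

The Hessian of f at 0 has rank 0. Corank 2; j^3 = u^2*v has shape L^2 M (L != M), so D-series; mu = 5 gives D_5.

Type D5, Milnor number mu = 5.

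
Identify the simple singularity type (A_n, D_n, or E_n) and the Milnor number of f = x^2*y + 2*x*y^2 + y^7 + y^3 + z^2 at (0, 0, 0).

The Hessian of f at 0 is [[0, 0, 0], [0, 0, 0], [0, 0, 2]] with rank 1, so corank 2. A Groebner basis of the Jacobian ideal J(f) in C{x,y,z} is {x^2/7 + y^6 - y^2/7, x^3 + y^3, x*y + y^2, z}; counting standard monomials gives mu = 8. Corank 2; j^3 = y*(x + y)^2 has shape L^2 M (L != M), so D-series; mu = 8 gives D_8.

Type D8, Milnor number mu = 8.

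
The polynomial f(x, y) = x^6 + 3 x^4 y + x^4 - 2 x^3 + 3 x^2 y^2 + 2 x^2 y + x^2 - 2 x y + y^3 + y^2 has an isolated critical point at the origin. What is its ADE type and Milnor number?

Type A2, Milnor number mu = 2.

The Hessian of f at 0 is [[2, -2], [-2, 2]] with rank 1, so corank 1. A Groebner basis of the Jacobian ideal J(f) in C{x,y} is {y^2, x - y}; counting standard monomials gives mu = 2. Corank 1: A-series; mu = 2 gives A_2.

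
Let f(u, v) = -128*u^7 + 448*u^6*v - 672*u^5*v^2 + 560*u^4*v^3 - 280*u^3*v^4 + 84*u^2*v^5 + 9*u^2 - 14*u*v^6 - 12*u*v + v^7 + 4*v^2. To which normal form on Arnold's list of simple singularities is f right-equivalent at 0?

The Hessian of f at 0 has rank 1. Corank 1: A-series; mu = 6 gives A_6.

A_6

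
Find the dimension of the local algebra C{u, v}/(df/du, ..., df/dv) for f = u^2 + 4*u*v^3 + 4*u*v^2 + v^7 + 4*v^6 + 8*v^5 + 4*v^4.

The Hessian of f at 0 is [[2, 0], [0, 0]] with rank 1, so corank 1. A Groebner basis of the Jacobian ideal J(f) in C{u,v} is {u^3, u^2*v - u^2/2 - u*v + u + 2*v^2, u^2/4 + u*v^2 - u*v/2 + u/2 + v^2, u/2 + v^3 + v^2}; counting standard monomials gives mu = 6. Corank 1: A-series; mu = 6 gives A_6.

6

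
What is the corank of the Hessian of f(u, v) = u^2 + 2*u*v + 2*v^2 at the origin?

0

Hessian at 0 has rank 2.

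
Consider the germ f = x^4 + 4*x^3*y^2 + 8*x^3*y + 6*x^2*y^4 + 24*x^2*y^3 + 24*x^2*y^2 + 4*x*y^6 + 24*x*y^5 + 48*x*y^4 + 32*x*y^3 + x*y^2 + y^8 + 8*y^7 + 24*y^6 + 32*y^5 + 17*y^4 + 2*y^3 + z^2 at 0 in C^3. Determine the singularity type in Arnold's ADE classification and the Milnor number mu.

Type D5, Milnor number mu = 5.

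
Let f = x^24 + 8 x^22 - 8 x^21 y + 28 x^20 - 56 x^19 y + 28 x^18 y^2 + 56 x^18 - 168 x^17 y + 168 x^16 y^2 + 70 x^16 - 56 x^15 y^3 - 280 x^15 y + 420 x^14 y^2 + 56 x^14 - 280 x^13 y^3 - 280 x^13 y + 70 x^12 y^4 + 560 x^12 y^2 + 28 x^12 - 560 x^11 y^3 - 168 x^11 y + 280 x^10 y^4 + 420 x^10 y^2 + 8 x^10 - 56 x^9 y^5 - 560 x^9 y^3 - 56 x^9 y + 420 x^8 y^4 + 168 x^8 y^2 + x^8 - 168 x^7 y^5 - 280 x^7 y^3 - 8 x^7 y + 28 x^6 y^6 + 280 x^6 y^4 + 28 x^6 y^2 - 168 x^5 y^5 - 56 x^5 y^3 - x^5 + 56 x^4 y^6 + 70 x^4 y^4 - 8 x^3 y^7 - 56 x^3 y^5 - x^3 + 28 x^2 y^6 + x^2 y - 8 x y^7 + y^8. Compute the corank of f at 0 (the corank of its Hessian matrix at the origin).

2

Hessian at 0 has rank 0.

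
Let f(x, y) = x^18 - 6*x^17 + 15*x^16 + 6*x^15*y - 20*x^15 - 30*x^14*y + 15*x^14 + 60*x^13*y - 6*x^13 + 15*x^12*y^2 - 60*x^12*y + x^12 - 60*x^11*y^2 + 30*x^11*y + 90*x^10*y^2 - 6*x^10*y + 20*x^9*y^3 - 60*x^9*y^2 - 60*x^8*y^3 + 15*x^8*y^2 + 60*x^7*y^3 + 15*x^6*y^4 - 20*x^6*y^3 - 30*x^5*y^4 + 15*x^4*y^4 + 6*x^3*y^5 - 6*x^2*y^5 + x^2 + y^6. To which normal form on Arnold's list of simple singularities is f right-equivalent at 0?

The Hessian of f at 0 has rank 1. Corank 1: A-series; mu = 5 gives A_5.

A5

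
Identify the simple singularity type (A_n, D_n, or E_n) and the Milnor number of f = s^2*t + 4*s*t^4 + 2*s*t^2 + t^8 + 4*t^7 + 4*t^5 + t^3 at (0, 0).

Type D_9, Milnor number mu = 9.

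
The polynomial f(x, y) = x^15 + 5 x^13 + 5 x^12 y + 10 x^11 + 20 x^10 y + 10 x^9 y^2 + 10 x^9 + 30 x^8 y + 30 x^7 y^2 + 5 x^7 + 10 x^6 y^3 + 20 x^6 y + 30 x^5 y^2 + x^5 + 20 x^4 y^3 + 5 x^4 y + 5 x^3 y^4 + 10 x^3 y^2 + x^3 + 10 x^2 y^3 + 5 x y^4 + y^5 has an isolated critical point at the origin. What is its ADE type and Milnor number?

Type E_8, Milnor number mu = 8.

The Hessian of f at 0 has rank 0. Corank 2; j^3 = x^3 is a perfect cube, so E-series; the 5-jet and mu = 8 give E_8.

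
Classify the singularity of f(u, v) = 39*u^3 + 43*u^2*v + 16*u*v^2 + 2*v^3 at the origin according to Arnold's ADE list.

D4

The Hessian of f at 0 is [[0, 0], [0, 0]] with rank 0, so corank 2. A Groebner basis of the Jacobian ideal J(f) in C{u,v} is {v^3, u^2 - 2*v^2/23, u*v + 7*v^2/23}; counting standard monomials gives mu = 4. Corank 2; j^3 = (3*u + v)*(13*u^2 + 10*u*v + 2*v^2) splits into three distinct lines over C (the quadratic factor has nonzero discriminant), so D_4.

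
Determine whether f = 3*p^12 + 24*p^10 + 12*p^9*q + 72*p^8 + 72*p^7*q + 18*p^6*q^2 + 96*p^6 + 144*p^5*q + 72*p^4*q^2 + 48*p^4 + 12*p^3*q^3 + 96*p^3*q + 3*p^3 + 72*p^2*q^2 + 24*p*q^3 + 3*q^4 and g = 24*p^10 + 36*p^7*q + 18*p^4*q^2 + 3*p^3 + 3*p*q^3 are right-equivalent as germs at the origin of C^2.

No.

The Hessian of f at 0 has rank 0. Corank 2; j^3 = 3*p^3 is a perfect cube, so E-series; the 4-jet and mu = 6 give E_6. The Hessian of g at 0 has rank 0. Corank 2; j^3 = 3*p^3 is a perfect cube, so E-series; the 4-jet and mu = 7 give E_7. f is E_6 but g is E_7, hence not right-equivalent.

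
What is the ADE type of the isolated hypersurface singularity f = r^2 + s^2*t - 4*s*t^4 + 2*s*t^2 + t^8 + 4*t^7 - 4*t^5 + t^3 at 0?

The Hessian of f at 0 is [[0, 0, 0], [0, 0, 0], [0, 0, 2]] with rank 1, so corank 2. A Groebner basis of the Jacobian ideal J(f) in C{s,t,r} is {s^2*t^2 + 2*s^2*t + s^2 + 4*s*t^2 + 3*s*t/2 + 2*t^3 + t^2/2, -s^2*t - s^2/2 + s*t^3 - 2*s*t^2 - s*t/2 - t^3, -s*t/2 + t^4 - t^2/2, s^3 + 3*s^2*t + 3*s*t^2 + t^3, r}; counting standard monomials gives mu = 9. Corank 2; j^3 = t*(s + t)^2 has shape L^2 M (L != M), so D-series; mu = 9 gives D_9.

D9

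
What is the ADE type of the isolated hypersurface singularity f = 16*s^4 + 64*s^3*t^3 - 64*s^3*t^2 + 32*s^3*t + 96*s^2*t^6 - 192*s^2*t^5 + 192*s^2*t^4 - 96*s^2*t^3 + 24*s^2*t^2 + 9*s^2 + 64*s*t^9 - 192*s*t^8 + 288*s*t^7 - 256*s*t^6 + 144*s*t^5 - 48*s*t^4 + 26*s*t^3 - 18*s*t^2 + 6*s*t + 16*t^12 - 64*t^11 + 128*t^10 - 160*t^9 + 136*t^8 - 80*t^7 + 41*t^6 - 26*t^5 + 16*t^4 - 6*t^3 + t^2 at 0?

The Hessian of f at 0 has rank 1. Corank 1: A-series; mu = 3 gives A_3.

A_{3}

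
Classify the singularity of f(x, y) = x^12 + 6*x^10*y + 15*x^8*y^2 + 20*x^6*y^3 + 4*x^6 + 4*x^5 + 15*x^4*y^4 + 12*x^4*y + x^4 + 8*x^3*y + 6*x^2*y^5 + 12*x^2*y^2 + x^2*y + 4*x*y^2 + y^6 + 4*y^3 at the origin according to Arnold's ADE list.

The Hessian of f at 0 has rank 0. Corank 2; j^3 = y*(x + 2*y)^2 has shape L^2 M (L != M), so D-series; mu = 7 gives D_7.

D_{7}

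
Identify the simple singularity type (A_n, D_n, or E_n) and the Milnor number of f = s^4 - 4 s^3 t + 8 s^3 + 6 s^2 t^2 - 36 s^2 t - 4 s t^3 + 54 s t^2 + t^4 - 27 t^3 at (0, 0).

The Hessian of f at 0 is [[0, 0], [0, 0]] with rank 0, so corank 2. A Groebner basis of the Jacobian ideal J(f) in C{s,t} is {t^4, s*t^2 - 4*t^3/3, s^2 - 3*s*t + 9*t^2/4}; counting standard monomials gives mu = 6. Corank 2; j^3 = (2*s - 3*t)^3 is a perfect cube, so E-series; the 4-jet and mu = 6 give E_6.

Type E_{6}, Milnor number mu = 6.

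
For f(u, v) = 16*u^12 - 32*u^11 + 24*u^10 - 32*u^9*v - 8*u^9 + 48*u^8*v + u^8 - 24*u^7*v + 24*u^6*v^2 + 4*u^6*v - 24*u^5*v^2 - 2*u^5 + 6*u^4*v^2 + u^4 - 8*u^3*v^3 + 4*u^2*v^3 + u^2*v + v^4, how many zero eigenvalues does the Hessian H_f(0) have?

Hessian at 0 has rank 0.

2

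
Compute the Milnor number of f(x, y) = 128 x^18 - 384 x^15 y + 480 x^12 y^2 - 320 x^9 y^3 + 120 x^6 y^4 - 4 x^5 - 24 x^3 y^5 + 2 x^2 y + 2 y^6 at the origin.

7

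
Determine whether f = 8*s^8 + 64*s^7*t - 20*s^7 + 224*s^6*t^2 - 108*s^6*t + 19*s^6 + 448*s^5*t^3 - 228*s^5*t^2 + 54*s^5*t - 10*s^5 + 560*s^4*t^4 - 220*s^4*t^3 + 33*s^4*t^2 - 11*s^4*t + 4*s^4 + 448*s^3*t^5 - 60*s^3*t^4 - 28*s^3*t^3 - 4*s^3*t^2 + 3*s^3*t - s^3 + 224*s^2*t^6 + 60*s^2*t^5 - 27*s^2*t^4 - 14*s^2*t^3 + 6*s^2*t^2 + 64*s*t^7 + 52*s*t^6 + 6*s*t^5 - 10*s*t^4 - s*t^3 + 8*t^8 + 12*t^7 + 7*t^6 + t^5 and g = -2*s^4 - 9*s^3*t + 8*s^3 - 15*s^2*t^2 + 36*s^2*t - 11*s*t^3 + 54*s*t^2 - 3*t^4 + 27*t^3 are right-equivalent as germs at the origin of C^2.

Yes.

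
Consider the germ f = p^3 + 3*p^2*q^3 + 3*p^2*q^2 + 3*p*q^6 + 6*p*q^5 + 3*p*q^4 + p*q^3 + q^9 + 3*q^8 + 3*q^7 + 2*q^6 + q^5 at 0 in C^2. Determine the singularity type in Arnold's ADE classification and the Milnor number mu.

The Hessian of f at 0 has rank 0. Corank 2; j^3 = p^3 is a perfect cube, so E-series; the 4-jet and mu = 7 give E_7.

Type E7, Milnor number mu = 7.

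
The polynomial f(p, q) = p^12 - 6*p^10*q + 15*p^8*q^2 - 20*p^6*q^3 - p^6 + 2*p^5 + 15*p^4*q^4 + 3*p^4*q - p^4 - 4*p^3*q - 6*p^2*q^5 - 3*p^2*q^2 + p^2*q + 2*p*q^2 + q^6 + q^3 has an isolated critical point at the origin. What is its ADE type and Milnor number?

Type D_{7}, Milnor number mu = 7.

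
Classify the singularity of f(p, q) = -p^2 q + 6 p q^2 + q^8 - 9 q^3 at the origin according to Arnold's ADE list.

D9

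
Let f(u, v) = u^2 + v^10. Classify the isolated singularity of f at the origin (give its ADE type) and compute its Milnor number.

The Hessian of f at 0 is [[2, 0], [0, 0]] with rank 1, so corank 1. A Groebner basis of the Jacobian ideal J(f) in C{u,v} is {v^9, u}; counting standard monomials gives mu = 9. Corank 1: A-series; mu = 9 gives A_9.

Type A_{9}, Milnor number mu = 9.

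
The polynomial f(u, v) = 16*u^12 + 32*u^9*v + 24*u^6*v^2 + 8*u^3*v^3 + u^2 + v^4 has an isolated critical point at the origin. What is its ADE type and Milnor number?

Type A3, Milnor number mu = 3.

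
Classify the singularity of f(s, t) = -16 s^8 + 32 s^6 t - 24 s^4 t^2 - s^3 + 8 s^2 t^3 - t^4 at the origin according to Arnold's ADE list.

The Hessian of f at 0 has rank 0. Corank 2; j^3 = -s^3 is a perfect cube, so E-series; the 4-jet and mu = 6 give E_6.

E_{6}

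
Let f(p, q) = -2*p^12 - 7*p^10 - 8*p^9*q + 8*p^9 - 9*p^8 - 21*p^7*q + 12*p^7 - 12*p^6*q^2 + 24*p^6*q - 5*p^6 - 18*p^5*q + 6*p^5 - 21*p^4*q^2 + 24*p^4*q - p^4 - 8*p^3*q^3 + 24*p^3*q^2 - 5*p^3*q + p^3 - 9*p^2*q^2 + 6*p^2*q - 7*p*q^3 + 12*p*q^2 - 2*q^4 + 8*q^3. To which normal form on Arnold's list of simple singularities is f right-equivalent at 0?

The Hessian of f at 0 has rank 0. Corank 2; j^3 = (p + 2*q)^3 is a perfect cube, so E-series; the 4-jet and mu = 7 give E_7.

E7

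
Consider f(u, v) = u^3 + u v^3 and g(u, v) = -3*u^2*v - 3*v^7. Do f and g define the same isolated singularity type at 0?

The Hessian of f at 0 has rank 0. Corank 2; j^3 = u^3 is a perfect cube, so E-series; the 4-jet and mu = 7 give E_7. The Hessian of g at 0 has rank 0. Corank 2; j^3 = -3*u^2*v has shape L^2 M (L != M), so D-series; mu = 8 gives D_8. f is E_7 but g is D_8, hence not right-equivalent.

No.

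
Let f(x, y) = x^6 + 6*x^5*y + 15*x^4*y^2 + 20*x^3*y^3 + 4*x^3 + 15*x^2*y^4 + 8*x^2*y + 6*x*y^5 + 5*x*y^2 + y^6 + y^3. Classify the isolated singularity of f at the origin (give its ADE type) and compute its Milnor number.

The Hessian of f at 0 has rank 0. Corank 2; j^3 = (x + y)*(2*x + y)^2 has shape L^2 M (L != M), so D-series; mu = 7 gives D_7.

Type D_{7}, Milnor number mu = 7.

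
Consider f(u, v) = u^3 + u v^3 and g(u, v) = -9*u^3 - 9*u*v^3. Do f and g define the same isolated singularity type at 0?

Yes.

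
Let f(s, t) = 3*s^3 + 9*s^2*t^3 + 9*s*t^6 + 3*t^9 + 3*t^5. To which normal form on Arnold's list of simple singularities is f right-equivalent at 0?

E8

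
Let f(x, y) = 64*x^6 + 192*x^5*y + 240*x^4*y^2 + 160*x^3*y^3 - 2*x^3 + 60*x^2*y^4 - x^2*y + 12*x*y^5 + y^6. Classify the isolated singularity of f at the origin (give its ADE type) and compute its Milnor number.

The Hessian of f at 0 has rank 0. Corank 2; j^3 = -x^2*(2*x + y) has shape L^2 M (L != M), so D-series; mu = 7 gives D_7.

Type D7, Milnor number mu = 7.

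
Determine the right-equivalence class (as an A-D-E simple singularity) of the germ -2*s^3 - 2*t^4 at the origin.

E_{6}

The Hessian of f at 0 has rank 0. Corank 2; j^3 = -2*s^3 is a perfect cube, so E-series; the 4-jet and mu = 6 give E_6.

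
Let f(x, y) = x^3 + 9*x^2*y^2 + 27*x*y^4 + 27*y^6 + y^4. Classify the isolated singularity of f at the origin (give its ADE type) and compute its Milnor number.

The Hessian of f at 0 has rank 0. Corank 2; j^3 = x^3 is a perfect cube, so E-series; the 4-jet and mu = 6 give E_6.

Type E_{6}, Milnor number mu = 6.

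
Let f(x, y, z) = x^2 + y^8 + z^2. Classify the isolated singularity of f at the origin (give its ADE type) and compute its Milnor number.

Type A7, Milnor number mu = 7.

The Hessian of f at 0 has rank 2. Corank 1: A-series; mu = 7 gives A_7.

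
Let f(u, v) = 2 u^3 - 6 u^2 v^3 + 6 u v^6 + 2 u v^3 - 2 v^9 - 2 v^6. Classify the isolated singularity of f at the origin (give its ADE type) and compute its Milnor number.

Type E_7, Milnor number mu = 7.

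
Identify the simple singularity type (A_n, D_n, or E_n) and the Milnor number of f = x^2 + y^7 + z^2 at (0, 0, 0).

The Hessian of f at 0 has rank 2. Corank 1: A-series; mu = 6 gives A_6.

Type A_{6}, Milnor number mu = 6.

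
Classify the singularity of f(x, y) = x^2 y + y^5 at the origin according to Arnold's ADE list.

D_{6}

The Hessian of f at 0 has rank 0. Corank 2; j^3 = x^2*y has shape L^2 M (L != M), so D-series; mu = 6 gives D_6.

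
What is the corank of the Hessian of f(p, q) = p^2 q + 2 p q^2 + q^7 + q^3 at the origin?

2

Hessian at 0 has rank 0.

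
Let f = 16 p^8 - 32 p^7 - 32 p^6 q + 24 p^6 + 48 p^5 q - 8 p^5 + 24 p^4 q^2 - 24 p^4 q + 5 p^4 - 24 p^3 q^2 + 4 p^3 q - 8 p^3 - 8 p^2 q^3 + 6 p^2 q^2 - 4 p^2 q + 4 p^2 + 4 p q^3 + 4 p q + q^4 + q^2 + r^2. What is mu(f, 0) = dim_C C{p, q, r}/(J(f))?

3

The Hessian of f at 0 is [[8, 4, 0], [4, 2, 0], [0, 0, 2]] with rank 2, so corank 1. A Groebner basis of the Jacobian ideal J(f) in C{p,q,r} is {p^2 - p - q/2, p*q + 2*p + q, -4*p + q^2 - 2*q, r}; counting standard monomials gives mu = 3. Corank 1: A-series; mu = 3 gives A_3.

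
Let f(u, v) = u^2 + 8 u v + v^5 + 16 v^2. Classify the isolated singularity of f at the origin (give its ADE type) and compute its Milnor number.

Type A_{4}, Milnor number mu = 4.

The Hessian of f at 0 has rank 1. Corank 1: A-series; mu = 4 gives A_4.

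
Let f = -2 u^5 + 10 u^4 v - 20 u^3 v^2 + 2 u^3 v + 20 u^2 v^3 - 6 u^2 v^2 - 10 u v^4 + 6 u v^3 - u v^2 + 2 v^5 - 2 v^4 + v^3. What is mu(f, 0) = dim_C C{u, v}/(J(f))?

6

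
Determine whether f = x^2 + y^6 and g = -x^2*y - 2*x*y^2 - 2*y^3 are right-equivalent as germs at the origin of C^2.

The Hessian of f at 0 has rank 1. Corank 1: A-series; mu = 5 gives A_5. The Hessian of g at 0 has rank 0. Corank 2; j^3 = -y*(x^2 + 2*x*y + 2*y^2) splits into three distinct lines over C (the quadratic factor has nonzero discriminant), so D_4. f is A_5 but g is D_4, hence not right-equivalent.

No.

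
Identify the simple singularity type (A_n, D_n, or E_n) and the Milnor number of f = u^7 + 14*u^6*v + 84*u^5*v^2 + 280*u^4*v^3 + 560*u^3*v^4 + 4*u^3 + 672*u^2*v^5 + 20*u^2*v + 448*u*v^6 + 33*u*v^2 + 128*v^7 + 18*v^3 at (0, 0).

Type D8, Milnor number mu = 8.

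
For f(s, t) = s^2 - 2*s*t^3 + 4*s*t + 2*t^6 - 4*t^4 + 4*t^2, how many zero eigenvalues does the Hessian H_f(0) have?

Hessian at 0 has rank 1.

1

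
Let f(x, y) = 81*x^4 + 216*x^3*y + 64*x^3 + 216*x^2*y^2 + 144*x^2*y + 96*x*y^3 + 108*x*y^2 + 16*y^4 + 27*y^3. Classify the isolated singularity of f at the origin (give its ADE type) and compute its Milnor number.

Type E6, Milnor number mu = 6.

The Hessian of f at 0 has rank 0. Corank 2; j^3 = (4*x + 3*y)^3 is a perfect cube, so E-series; the 4-jet and mu = 6 give E_6.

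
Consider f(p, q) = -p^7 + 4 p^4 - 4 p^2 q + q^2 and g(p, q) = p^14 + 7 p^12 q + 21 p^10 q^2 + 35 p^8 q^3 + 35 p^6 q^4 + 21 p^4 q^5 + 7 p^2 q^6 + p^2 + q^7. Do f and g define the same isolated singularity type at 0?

Yes.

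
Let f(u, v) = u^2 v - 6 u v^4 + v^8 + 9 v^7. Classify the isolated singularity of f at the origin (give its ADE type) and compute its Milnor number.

Type D9, Milnor number mu = 9.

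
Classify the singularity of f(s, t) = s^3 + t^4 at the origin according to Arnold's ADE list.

E_{6}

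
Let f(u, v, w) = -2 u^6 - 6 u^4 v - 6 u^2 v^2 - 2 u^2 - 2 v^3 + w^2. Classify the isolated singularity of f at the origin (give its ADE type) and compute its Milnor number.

The Hessian of f at 0 is [[-4, 0, 0], [0, 0, 0], [0, 0, 2]] with rank 2, so corank 1. A Groebner basis of the Jacobian ideal J(f) in C{u,v,w} is {v^2, u, w}; counting standard monomials gives mu = 2. Corank 1: A-series; mu = 2 gives A_2.

Type A2, Milnor number mu = 2.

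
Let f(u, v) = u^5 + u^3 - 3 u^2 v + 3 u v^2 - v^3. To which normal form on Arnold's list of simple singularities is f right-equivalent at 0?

E_{8}

The Hessian of f at 0 has rank 0. Corank 2; j^3 = (u - v)^3 is a perfect cube, so E-series; the 5-jet and mu = 8 give E_8.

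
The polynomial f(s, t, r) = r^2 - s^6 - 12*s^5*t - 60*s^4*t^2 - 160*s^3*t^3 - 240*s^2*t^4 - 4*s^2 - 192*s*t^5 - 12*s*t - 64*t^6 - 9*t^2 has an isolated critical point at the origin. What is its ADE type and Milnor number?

Type A_{5}, Milnor number mu = 5.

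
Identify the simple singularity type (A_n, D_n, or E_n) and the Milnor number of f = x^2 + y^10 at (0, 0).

Type A_9, Milnor number mu = 9.

The Hessian of f at 0 has rank 1. Corank 1: A-series; mu = 9 gives A_9.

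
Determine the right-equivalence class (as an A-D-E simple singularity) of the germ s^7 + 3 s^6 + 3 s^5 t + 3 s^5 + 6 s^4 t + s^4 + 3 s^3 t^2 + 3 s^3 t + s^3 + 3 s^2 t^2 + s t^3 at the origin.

E_{7}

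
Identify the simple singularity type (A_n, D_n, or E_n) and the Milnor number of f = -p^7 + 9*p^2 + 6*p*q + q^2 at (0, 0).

Type A_6, Milnor number mu = 6.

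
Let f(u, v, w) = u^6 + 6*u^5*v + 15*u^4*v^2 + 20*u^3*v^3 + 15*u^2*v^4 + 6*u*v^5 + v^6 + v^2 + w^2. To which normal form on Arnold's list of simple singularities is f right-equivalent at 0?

A_5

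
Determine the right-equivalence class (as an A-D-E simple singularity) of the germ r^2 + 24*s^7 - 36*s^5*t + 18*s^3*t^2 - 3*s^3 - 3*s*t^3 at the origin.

E7

The Hessian of f at 0 has rank 1. Corank 2; j^3 = -3*s^3 is a perfect cube, so E-series; the 4-jet and mu = 7 give E_7.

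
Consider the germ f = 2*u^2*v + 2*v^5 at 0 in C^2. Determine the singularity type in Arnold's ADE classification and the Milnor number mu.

Type D_{6}, Milnor number mu = 6.

The Hessian of f at 0 has rank 0. Corank 2; j^3 = 2*u^2*v has shape L^2 M (L != M), so D-series; mu = 6 gives D_6.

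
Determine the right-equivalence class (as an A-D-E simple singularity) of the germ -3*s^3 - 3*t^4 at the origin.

E6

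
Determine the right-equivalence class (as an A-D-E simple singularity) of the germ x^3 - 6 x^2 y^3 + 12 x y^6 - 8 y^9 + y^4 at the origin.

E_{6}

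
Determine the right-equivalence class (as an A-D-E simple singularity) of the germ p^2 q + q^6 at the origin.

The Hessian of f at 0 has rank 0. Corank 2; j^3 = p^2*q has shape L^2 M (L != M), so D-series; mu = 7 gives D_7.

D_{7}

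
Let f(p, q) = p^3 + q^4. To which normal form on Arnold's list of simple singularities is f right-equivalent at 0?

The Hessian of f at 0 is [[0, 0], [0, 0]] with rank 0, so corank 2. A Groebner basis of the Jacobian ideal J(f) in C{p,q} is {q^3, p^2}; counting standard monomials gives mu = 6. Corank 2; j^3 = p^3 is a perfect cube, so E-series; the 4-jet and mu = 6 give E_6.

E_6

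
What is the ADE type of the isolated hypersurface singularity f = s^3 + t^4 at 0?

The Hessian of f at 0 is [[0, 0], [0, 0]] with rank 0, so corank 2. A Groebner basis of the Jacobian ideal J(f) in C{s,t} is {t^3, s^2}; counting standard monomials gives mu = 6. Corank 2; j^3 = s^3 is a perfect cube, so E-series; the 4-jet and mu = 6 give E_6.

E_6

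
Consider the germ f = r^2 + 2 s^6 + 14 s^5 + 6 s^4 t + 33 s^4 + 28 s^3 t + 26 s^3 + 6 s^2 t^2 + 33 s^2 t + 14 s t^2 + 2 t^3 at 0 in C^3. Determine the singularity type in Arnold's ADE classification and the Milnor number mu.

Type D_{4}, Milnor number mu = 4.

The Hessian of f at 0 has rank 1. Corank 2; j^3 = (2*s + t)*(13*s^2 + 10*s*t + 2*t^2) splits into three distinct lines over C (the quadratic factor has nonzero discriminant), so D_4.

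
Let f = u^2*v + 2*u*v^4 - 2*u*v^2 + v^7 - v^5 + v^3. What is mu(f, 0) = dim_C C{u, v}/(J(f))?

6

The Hessian of f at 0 has rank 0. Corank 2; j^3 = v*(u - v)^2 has shape L^2 M (L != M), so D-series; mu = 6 gives D_6.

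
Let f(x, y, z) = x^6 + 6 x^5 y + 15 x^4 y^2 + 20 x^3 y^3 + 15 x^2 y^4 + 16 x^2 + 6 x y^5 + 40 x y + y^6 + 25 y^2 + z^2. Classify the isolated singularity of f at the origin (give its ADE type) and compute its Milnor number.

Type A_5, Milnor number mu = 5.

The Hessian of f at 0 has rank 2. Corank 1: A-series; mu = 5 gives A_5.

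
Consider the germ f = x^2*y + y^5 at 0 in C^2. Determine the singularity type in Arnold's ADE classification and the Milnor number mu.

Type D_6, Milnor number mu = 6.

The Hessian of f at 0 is [[0, 0], [0, 0]] with rank 0, so corank 2. A Groebner basis of the Jacobian ideal J(f) in C{x,y} is {x^2/5 + y^4, x^3, x*y}; counting standard monomials gives mu = 6. Corank 2; j^3 = x^2*y has shape L^2 M (L != M), so D-series; mu = 6 gives D_6.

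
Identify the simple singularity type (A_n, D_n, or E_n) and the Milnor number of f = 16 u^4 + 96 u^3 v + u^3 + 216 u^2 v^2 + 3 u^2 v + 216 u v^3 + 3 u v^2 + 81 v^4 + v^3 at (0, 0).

Type E_{6}, Milnor number mu = 6.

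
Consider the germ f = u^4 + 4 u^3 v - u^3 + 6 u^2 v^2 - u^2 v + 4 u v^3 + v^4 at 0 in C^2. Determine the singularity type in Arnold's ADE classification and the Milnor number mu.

The Hessian of f at 0 is [[0, 0], [0, 0]] with rank 0, so corank 2. A Groebner basis of the Jacobian ideal J(f) in C{u,v} is {u*v^2, u*v/4 + v^3, u^2 + u*v}; counting standard monomials gives mu = 5. Corank 2; j^3 = -u^2*(u + v) has shape L^2 M (L != M), so D-series; mu = 5 gives D_5.

Type D_5, Milnor number mu = 5.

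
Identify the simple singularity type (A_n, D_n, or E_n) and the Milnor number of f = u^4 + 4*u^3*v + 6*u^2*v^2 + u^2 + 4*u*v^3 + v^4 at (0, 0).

Type A_3, Milnor number mu = 3.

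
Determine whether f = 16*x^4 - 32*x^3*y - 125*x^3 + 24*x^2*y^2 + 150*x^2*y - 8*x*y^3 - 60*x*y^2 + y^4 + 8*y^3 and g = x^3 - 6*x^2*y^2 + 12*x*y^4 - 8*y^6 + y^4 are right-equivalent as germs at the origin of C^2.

Yes.

The Hessian of f at 0 is [[0, 0], [0, 0]] with rank 0, so corank 2. A Groebner basis of the Jacobian ideal J(f) in C{x,y} is {y^4, x*y^2 - 13*y^3/30, x^2 - 4*x*y/5 + 4*y^2/25}; counting standard monomials gives mu = 6. Corank 2; j^3 = -(5*x - 2*y)^3 is a perfect cube, so E-series; the 4-jet and mu = 6 give E_6. The Hessian of g at 0 is [[0, 0], [0, 0]] with rank 0, so corank 2. A Groebner basis of the Jacobian ideal J(g) in C{x,y} is {x^3, x^2*y, -x^2/4 + x*y^2, y^3}; counting standard monomials gives mu = 6. Corank 2; j^3 = x^3 is a perfect cube, so E-series; the 4-jet and mu = 6 give E_6. Both have type E_6, hence right-equivalent.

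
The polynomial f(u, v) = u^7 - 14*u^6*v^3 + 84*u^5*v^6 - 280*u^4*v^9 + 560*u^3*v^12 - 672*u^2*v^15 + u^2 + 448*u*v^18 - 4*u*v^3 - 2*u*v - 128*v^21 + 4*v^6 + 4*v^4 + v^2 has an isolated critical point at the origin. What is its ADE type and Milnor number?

Type A_{6}, Milnor number mu = 6.

The Hessian of f at 0 has rank 1. Corank 1: A-series; mu = 6 gives A_6.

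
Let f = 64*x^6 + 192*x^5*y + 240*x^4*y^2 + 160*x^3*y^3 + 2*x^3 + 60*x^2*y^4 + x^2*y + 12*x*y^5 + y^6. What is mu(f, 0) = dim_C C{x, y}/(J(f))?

7

The Hessian of f at 0 is [[0, 0], [0, 0]] with rank 0, so corank 2. A Groebner basis of the Jacobian ideal J(f) in C{x,y} is {-x*y/12 + y^5, x*y^2, x^2 + x*y/2}; counting standard monomials gives mu = 7. Corank 2; j^3 = x^2*(2*x + y) has shape L^2 M (L != M), so D-series; mu = 7 gives D_7.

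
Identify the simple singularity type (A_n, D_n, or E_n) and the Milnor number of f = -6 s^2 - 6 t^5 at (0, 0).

Type A4, Milnor number mu = 4.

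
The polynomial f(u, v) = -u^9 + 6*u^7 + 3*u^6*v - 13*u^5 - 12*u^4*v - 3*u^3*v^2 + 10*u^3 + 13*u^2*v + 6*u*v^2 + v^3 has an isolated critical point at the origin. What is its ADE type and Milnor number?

Type D_4, Milnor number mu = 4.

The Hessian of f at 0 is [[0, 0], [0, 0]] with rank 0, so corank 2. A Groebner basis of the Jacobian ideal J(f) in C{u,v} is {v^3, u^2 - 3*v^2/11, u*v + 6*v^2/11}; counting standard monomials gives mu = 4. Corank 2; j^3 = (2*u + v)*(5*u^2 + 4*u*v + v^2) splits into three distinct lines over C (the quadratic factor has nonzero discriminant), so D_4.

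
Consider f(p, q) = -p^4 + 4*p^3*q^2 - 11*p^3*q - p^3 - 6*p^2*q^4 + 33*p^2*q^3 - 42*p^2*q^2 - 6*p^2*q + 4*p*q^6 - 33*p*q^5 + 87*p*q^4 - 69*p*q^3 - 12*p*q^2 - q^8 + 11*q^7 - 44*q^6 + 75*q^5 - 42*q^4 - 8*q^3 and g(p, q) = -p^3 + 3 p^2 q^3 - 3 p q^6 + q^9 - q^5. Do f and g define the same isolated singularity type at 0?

No.

The Hessian of f at 0 has rank 0. Corank 2; j^3 = -(p + 2*q)^3 is a perfect cube, so E-series; the 4-jet and mu = 7 give E_7. The Hessian of g at 0 has rank 0. Corank 2; j^3 = -p^3 is a perfect cube, so E-series; the 5-jet and mu = 8 give E_8. f is E_7 but g is E_8, hence not right-equivalent.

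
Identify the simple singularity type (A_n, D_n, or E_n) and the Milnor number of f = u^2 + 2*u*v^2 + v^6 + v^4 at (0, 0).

Type A_{5}, Milnor number mu = 5.

The Hessian of f at 0 is [[2, 0], [0, 0]] with rank 1, so corank 1. A Groebner basis of the Jacobian ideal J(f) in C{u,v} is {u^3, u^2*v, u + v^2}; counting standard monomials gives mu = 5. Corank 1: A-series; mu = 5 gives A_5.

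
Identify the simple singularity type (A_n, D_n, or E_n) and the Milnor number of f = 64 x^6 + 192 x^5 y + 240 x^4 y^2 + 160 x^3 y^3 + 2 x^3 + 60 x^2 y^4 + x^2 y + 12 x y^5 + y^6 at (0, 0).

Type D_7, Milnor number mu = 7.

The Hessian of f at 0 is [[0, 0], [0, 0]] with rank 0, so corank 2. A Groebner basis of the Jacobian ideal J(f) in C{x,y} is {-x*y/12 + y^5, x*y^2, x^2 + x*y/2}; counting standard monomials gives mu = 7. Corank 2; j^3 = x^2*(2*x + y) has shape L^2 M (L != M), so D-series; mu = 7 gives D_7.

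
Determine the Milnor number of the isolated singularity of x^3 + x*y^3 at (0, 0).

7

The Hessian of f at 0 has rank 0. Corank 2; j^3 = x^3 is a perfect cube, so E-series; the 4-jet and mu = 7 give E_7.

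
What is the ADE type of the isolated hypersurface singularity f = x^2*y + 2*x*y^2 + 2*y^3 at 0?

D_4

The Hessian of f at 0 has rank 0. Corank 2; j^3 = y*(x^2 + 2*x*y + 2*y^2) splits into three distinct lines over C (the quadratic factor has nonzero discriminant), so D_4.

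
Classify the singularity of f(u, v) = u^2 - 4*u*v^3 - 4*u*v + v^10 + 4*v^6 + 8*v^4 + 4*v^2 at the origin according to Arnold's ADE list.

A_{9}

The Hessian of f at 0 has rank 1. Corank 1: A-series; mu = 9 gives A_9.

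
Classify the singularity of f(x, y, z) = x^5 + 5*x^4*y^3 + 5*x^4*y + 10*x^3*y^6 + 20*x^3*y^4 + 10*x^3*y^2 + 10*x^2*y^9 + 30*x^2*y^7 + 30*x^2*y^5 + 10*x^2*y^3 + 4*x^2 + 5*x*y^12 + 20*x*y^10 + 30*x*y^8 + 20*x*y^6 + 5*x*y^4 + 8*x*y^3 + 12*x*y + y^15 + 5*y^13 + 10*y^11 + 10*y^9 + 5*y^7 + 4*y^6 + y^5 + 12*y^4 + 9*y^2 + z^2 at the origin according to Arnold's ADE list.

A_{4}

The Hessian of f at 0 is [[8, 12, 0], [12, 18, 0], [0, 0, 2]] with rank 2, so corank 1. A Groebner basis of the Jacobian ideal J(f) in C{x,y,z} is {x + y^3 + 3*y/2, x^2 - 9*y^2/4, x*y + 3*y^2/2, z}; counting standard monomials gives mu = 4. Corank 1: A-series; mu = 4 gives A_4.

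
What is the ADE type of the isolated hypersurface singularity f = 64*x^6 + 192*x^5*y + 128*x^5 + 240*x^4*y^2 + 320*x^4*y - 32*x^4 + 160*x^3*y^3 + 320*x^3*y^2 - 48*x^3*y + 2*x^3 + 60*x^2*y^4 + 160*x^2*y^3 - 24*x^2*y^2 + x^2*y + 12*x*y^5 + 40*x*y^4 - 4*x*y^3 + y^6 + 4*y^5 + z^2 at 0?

D_7

The Hessian of f at 0 has rank 1. Corank 2; j^3 = x^2*(2*x + y) has shape L^2 M (L != M), so D-series; mu = 7 gives D_7.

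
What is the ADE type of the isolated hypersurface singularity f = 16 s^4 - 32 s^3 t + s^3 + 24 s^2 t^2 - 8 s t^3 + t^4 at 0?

E_{6}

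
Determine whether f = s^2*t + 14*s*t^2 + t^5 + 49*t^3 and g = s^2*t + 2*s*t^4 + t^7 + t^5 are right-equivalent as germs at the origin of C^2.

Yes.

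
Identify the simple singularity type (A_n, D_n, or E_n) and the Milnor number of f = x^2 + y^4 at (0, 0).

Type A_3, Milnor number mu = 3.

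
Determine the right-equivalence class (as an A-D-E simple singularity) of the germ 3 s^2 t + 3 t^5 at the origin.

The Hessian of f at 0 is [[0, 0], [0, 0]] with rank 0, so corank 2. A Groebner basis of the Jacobian ideal J(f) in C{s,t} is {s^2/5 + t^4, s^3, s*t}; counting standard monomials gives mu = 6. Corank 2; j^3 = 3*s^2*t has shape L^2 M (L != M), so D-series; mu = 6 gives D_6.

D_6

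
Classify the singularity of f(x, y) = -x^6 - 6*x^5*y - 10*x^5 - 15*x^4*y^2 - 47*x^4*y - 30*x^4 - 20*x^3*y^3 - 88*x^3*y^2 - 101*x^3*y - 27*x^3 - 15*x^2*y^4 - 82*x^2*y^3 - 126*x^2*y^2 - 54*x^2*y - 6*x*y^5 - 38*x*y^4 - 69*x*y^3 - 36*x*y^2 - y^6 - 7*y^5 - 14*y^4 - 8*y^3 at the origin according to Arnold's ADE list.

E7

The Hessian of f at 0 is [[0, 0], [0, 0]] with rank 0, so corank 2. A Groebner basis of the Jacobian ideal J(f) in C{x,y} is {-19683*x^2/35 - 26244*x*y/35 + y^4 - 27*y^3/35 - 8748*y^2/35, x^3 + 702*x^2/35 + 936*x*y/35 + 34*y^3/105 + 312*y^2/35, x^2*y - 729*x^2/35 - 972*x*y/35 - 149*y^3/315 - 324*y^2/35, 81*x^2/5 + x*y^2 + 108*x*y/5 + 31*y^3/45 + 36*y^2/5}; counting standard monomials gives mu = 7. Corank 2; j^3 = -(3*x + 2*y)^3 is a perfect cube, so E-series; the 4-jet and mu = 7 give E_7.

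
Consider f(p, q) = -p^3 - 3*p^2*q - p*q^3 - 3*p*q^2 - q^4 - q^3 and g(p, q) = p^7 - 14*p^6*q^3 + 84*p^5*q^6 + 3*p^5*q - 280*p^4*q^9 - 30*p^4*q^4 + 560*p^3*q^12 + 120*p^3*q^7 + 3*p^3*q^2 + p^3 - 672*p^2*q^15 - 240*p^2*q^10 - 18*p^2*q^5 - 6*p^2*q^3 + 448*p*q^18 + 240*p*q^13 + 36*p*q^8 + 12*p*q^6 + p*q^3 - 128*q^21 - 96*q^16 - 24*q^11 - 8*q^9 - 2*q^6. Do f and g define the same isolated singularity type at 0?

The Hessian of f at 0 has rank 0. Corank 2; j^3 = -(p + q)^3 is a perfect cube, so E-series; the 4-jet and mu = 7 give E_7. The Hessian of g at 0 has rank 0. Corank 2; j^3 = p^3 is a perfect cube, so E-series; the 4-jet and mu = 7 give E_7. Both have type E_7, hence right-equivalent.

Yes.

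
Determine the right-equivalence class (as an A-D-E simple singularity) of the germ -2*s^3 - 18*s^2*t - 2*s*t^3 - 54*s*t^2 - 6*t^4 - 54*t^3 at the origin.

The Hessian of f at 0 has rank 0. Corank 2; j^3 = -2*(s + 3*t)^3 is a perfect cube, so E-series; the 4-jet and mu = 7 give E_7.

E_{7}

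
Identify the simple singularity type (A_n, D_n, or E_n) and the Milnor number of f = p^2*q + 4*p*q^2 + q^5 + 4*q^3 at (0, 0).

The Hessian of f at 0 has rank 0. Corank 2; j^3 = q*(p + 2*q)^2 has shape L^2 M (L != M), so D-series; mu = 6 gives D_6.

Type D_{6}, Milnor number mu = 6.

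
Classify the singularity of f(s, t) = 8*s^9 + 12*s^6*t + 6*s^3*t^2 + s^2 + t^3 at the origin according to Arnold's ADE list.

A_{2}

The Hessian of f at 0 is [[2, 0], [0, 0]] with rank 1, so corank 1. A Groebner basis of the Jacobian ideal J(f) in C{s,t} is {t^2, s}; counting standard monomials gives mu = 2. Corank 1: A-series; mu = 2 gives A_2.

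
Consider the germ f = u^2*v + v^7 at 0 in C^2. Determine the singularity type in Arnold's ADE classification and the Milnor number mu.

Type D_8, Milnor number mu = 8.

The Hessian of f at 0 has rank 0. Corank 2; j^3 = u^2*v has shape L^2 M (L != M), so D-series; mu = 8 gives D_8.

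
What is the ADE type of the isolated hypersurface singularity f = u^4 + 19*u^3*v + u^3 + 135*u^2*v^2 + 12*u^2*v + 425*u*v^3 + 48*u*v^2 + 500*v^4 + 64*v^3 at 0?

E_{7}

The Hessian of f at 0 is [[0, 0], [0, 0]] with rank 0, so corank 2. A Groebner basis of the Jacobian ideal J(f) in C{u,v} is {3*u^2 + 24*u*v + v^4 + v^3 + 48*v^2, u^3 + 108*u^2 + 864*u*v + 100*v^3 + 1728*v^2, u^2*v - 17*u^2 - 136*u*v - 65*v^3/3 - 272*v^2, 2*u^2 + u*v^2 + 16*u*v + 14*v^3/3 + 32*v^2}; counting standard monomials gives mu = 7. Corank 2; j^3 = (u + 4*v)^3 is a perfect cube, so E-series; the 4-jet and mu = 7 give E_7.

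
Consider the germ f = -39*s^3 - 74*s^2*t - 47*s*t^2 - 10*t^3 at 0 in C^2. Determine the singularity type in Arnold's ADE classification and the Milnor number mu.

The Hessian of f at 0 is [[0, 0], [0, 0]] with rank 0, so corank 2. A Groebner basis of the Jacobian ideal J(f) in C{s,t} is {t^3, s^2 - 11*t^2/23, s*t + 16*t^2/23}; counting standard monomials gives mu = 4. Corank 2; j^3 = -(3*s + 2*t)*(13*s^2 + 16*s*t + 5*t^2) splits into three distinct lines over C (the quadratic factor has nonzero discriminant), so D_4.

Type D_4, Milnor number mu = 4.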